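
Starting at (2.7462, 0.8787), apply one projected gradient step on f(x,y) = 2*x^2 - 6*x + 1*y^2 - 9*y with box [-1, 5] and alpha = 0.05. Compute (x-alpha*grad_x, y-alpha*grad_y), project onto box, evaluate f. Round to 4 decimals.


Step 1: Compute gradient at (2.7462, 0.8787).
grad_x = 2*2*2.7462 - 6 = 4.9848
grad_y = 2*1*0.8787 - 9 = -7.2426
Step 2: Gradient step.
x_raw = 2.7462 - 0.05*4.9848 = 2.497
y_raw = 0.8787 - 0.05*-7.2426 = 1.2408
Step 3: Project onto [-1, 5].
x_proj = clip(2.497) = 2.497
y_proj = clip(1.2408) = 1.2408
Step 4: Evaluate f.
f(2.497, 1.2408) = -12.14


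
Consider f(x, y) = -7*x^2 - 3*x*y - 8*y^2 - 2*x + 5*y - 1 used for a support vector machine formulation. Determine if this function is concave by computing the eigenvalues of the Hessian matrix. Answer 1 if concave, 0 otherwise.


The Hessian of f(x,y) = -7*x^2 - 3*x*y - 8*y^2 - 2*x + 5*y - 1 is:
H = [[-14, -3], [-3, -16]]
Trace = -14 - 16 = -30
Determinant = -14*-16 - (-3)^2 = 215
Discriminant = (-30)^2 - 4*215 = 40.0
Eigenvalues: lambda_1 = -18.1623, lambda_2 = -11.8377
The function is concave.

1


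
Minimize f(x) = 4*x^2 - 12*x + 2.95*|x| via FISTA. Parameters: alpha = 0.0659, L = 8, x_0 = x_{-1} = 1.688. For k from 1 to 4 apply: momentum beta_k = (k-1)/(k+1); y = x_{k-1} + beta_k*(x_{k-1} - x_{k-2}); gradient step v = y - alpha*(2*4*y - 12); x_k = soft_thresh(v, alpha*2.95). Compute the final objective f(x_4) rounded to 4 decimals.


FISTA on f(x) = 4*x^2 - 12*x + 2.95*|x|
L = 8, alpha = 0.0659
Iteration 1: beta = 0.0, y = 1.688 + 0.0*(1.688 - 1.688) = 1.688
  grad(y) = 1.504, v = y - alpha*grad = 1.5889
  prox(v) = soft_thresh(1.5889, 0.1944) = 1.3945
Iteration 2: beta = 0.3333, y = 1.3945 + 0.3333*(1.3945 - 1.688) = 1.2966
  grad(y) = -1.6269, v = y - alpha*grad = 1.4039
  prox(v) = soft_thresh(1.4039, 0.1944) = 1.2094
Iteration 3: beta = 0.5, y = 1.2094 + 0.5*(1.2094 - 1.3945) = 1.1169
  grad(y) = -3.0646, v = y - alpha*grad = 1.3189
  prox(v) = soft_thresh(1.3189, 0.1944) = 1.1245
Iteration 4: beta = 0.6, y = 1.1245 + 0.6*(1.1245 - 1.2094) = 1.0735
  grad(y) = -3.412, v = y - alpha*grad = 1.2984
  prox(v) = soft_thresh(1.2984, 0.1944) = 1.1039
f(x_4) = 4*1.1039^2 - 12*1.1039 + 2.95*|1.1039| = -5.1159


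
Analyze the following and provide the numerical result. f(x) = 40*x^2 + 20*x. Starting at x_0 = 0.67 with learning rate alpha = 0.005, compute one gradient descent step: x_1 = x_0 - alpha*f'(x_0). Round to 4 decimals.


We compute the gradient at x_0 and apply the update.
f'(x) = 80*x + 20
f'(0.67) = 80*0.67 + 20 = 73.6
x_1 = 0.67 - 0.005*73.6 = 0.302


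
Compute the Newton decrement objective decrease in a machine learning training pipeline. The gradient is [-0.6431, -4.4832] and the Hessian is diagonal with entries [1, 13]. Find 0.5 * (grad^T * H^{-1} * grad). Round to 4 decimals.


Step 1: H is diagonal, so H^(-1) * g = [-0.6431, -0.3449].
Step 2: g^T H^(-1) g = sum_i g_i^2 / H_ii
  = (-0.6431)^2/1 + (-4.4832)^2/13
  = 0.4136 + 1.5461 = 1.9597
Step 3: Objective decrease = 0.5 * g^T H^(-1) g = 0.9798


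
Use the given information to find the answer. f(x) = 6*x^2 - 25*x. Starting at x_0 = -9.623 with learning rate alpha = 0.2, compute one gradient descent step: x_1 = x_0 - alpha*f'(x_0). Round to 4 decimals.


We compute the gradient at x_0 and apply the update.
f'(x) = 12*x - 25
f'(-9.623) = 12*-9.623 - 25 = -140.476
x_1 = -9.623 - 0.2*-140.476 = 18.4722


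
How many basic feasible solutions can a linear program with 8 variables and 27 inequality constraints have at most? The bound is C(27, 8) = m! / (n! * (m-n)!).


Each vertex corresponds to some choice of n active constraints out of m, so the number of vertices is at most C(m, n) = m! / (n!(m-n)!).
m = 27, n = 8
Numerator: 27 * 26 * 25 * 24 * 23 * 22 * 21 * 20
Denominator: 8! = 40320
C(27, 8) = 2220075


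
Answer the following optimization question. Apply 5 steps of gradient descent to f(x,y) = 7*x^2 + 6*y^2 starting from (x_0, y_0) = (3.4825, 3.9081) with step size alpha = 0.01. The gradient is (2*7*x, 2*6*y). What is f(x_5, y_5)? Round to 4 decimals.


Gradient descent on f(x,y) = 7*x^2 + 6*y^2.
Starting point: (3.4825, 3.9081), alpha = 0.01
Step 1: grad_x = 2*7*3.4825 = 48.755, grad_y = 2*6*3.9081 = 46.8972
  x_1 = 3.4825 - 0.01*48.755 = 2.995
  y_1 = 3.9081 - 0.01*46.8972 = 3.4391
Step 2: grad_x = 2*7*2.995 = 41.9293, grad_y = 2*6*3.4391 = 41.2695
  x_2 = 2.995 - 0.01*41.9293 = 2.5757
  y_2 = 3.4391 - 0.01*41.2695 = 3.0264
Step 3: grad_x = 2*7*2.5757 = 36.0592, grad_y = 2*6*3.0264 = 36.3172
  x_3 = 2.5757 - 0.01*36.0592 = 2.2151
  y_3 = 3.0264 - 0.01*36.3172 = 2.6633
Step 4: grad_x = 2*7*2.2151 = 31.0109, grad_y = 2*6*2.6633 = 31.9591
  x_4 = 2.2151 - 0.01*31.0109 = 1.905
  y_4 = 2.6633 - 0.01*31.9591 = 2.3437
Step 5: grad_x = 2*7*1.905 = 26.6694, grad_y = 2*6*2.3437 = 28.124
  x_5 = 1.905 - 0.01*26.6694 = 1.6383
  y_5 = 2.3437 - 0.01*28.124 = 2.0624
f(1.6383, 2.0624) = 7*1.6383^2 + 6*2.0624^2 = 44.309


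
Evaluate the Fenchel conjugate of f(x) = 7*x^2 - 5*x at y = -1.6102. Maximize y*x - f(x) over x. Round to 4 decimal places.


f*(y) = sup_x {y*x - a*x^2 - b*x} = sup_x {(y-b)*x - a*x^2}
FOC: (y - b) - 2a*x = 0 => x* = (y - b)/(2a)
x* = (-1.6102 + 5)/(2*7) = 0.2421
f*(-1.6102) = (y-b)^2/(4a) = (-1.6102 + 5)^2/(4*7)
= 11.4907/28 = 0.4104


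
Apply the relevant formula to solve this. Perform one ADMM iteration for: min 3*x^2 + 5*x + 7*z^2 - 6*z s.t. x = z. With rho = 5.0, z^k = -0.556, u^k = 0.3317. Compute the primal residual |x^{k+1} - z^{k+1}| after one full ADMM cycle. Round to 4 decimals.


ADMM iteration with rho = 5.0, z^k = -0.556, u^k = 0.3317
Step 1: x-update.
Minimize 3*x^2 + 5*x + (5.0/2)*(x + 0.556 + 0.3317)^2
FOC: (2*3 + 5.0)*x = -5 + 5.0*(-0.556 - 0.3317)
x^{k+1} = -0.858
Step 2: z-update.
Minimize 7*z^2 - 6*z + (5.0/2)*(-0.858 - z + 0.3317)^2
FOC: (2*7 + 5.0)*z = 6 + 5.0*(-0.858 + 0.3317)
z^{k+1} = 0.1773
Step 3: u-update.
u^{k+1} = 0.3317 - 0.858 - 0.1773 = -0.7036
Step 4: Primal residual = |-0.858 - 0.1773| = 1.0353


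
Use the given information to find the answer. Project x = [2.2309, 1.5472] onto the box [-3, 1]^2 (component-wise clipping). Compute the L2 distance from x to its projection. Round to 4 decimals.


Project each component onto [-3, 1].
clip(2.2309) = 1.0, clip(1.5472) = 1.0
Projection = [1.0, 1.0]
Squared diffs: [1.5151, 0.2994]
Distance = sqrt(1.8145) = 1.347


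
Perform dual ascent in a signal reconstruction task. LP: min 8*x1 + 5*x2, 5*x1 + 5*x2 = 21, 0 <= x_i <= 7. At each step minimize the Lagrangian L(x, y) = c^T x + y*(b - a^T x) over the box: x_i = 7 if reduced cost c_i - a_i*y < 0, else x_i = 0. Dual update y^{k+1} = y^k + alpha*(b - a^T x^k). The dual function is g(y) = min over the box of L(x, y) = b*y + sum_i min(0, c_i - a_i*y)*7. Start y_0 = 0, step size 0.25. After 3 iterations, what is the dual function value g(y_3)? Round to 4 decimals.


Dual ascent for LP: min 8*x1 + 5*x2, 5*x1 + 5*x2 = 21, 0 <= x_i <= 7
Step 1: y^k = 0.0, reduced costs: (8.0, 5.0)
  x^k = (0.0, 0.0), subgradient = b - a^T x = 21.0
  y^{k+1} = 0.0 + 0.25*21.0 = 5.25
Step 2: y^k = 5.25, reduced costs: (-18.25, -21.25)
  x^k = (7.0, 7.0), subgradient = b - a^T x = -49.0
  y^{k+1} = 5.25 + 0.25*-49.0 = -7.0
Step 3: y^k = -7.0, reduced costs: (43.0, 40.0)
  x^k = (0.0, 0.0), subgradient = b - a^T x = 21.0
  y^{k+1} = -7.0 + 0.25*21.0 = -1.75
Dual objective at y_3 = -1.75: reduced costs (16.75, 13.75), box minimizer x = (0.0, 0.0)
g(y_3) = b*y + (c1 - a1*y)*x1 + (c2 - a2*y)*x2 = 21*(-1.75) + 16.75*0.0 + 13.75*0.0 = -36.75 + 0.0 + 0.0 = -36.75


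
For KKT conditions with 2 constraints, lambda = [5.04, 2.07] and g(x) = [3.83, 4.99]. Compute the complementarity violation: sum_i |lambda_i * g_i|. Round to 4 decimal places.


KKT complementary slackness check:
lambda_1 * g_1 = 5.04 * 3.83 = 19.3032
lambda_2 * g_2 = 2.07 * 4.99 = 10.3293
Total violation = 19.3032 + 10.3293 = 29.6325


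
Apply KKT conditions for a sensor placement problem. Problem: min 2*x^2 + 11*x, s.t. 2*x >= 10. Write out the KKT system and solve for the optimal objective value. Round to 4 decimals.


Step 1: Try lambda = 0 (constraint inactive).
x_unc = -11/(2*2) = -2.75
Check: 2*-2.75 = -5.5 < 10 -- violated!
Step 2: Constraint must be active: 2*x = 10
x* = 10/2 = 5.0
lambda = (2*2*5.0 + 11)/2 = 15.5
Step 3: Compute optimal value.
f(x*) = 2*5.0^2 + 11*5.0 = 105.0


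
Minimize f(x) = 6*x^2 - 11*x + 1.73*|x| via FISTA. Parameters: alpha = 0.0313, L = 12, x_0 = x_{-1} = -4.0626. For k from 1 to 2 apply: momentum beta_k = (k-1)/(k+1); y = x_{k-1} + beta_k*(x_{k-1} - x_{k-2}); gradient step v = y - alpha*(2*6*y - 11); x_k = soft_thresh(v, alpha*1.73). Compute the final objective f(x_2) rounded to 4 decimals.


FISTA on f(x) = 6*x^2 - 11*x + 1.73*|x|
L = 12, alpha = 0.0313
Iteration 1: beta = 0.0, y = -4.0626 + 0.0*(-4.0626 + 4.0626) = -4.0626
  grad(y) = -59.7512, v = y - alpha*grad = -2.1924
  prox(v) = soft_thresh(-2.1924, 0.0541) = -2.1382
Iteration 2: beta = 0.3333, y = -2.1382 + 0.3333*(-2.1382 + 4.0626) = -1.4968
  grad(y) = -28.9614, v = y - alpha*grad = -0.5903
  prox(v) = soft_thresh(-0.5903, 0.0541) = -0.5361
f(x_2) = 6*(-0.5361)^2 - 11*(-0.5361) + 1.73*|-0.5361| = 8.5498


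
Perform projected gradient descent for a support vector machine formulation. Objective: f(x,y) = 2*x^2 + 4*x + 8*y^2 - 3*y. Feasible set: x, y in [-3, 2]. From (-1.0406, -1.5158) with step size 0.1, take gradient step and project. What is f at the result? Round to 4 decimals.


Step 1: Compute gradient at (-1.0406, -1.5158).
grad_x = 2*2*-1.0406 + 4 = -0.1624
grad_y = 2*8*-1.5158 - 3 = -27.2528
Step 2: Gradient step.
x_raw = -1.0406 - 0.1*-0.1624 = -1.0244
y_raw = -1.5158 - 0.1*-27.2528 = 1.2095
Step 3: Project onto [-3, 2].
x_proj = clip(-1.0244) = -1.0244
y_proj = clip(1.2095) = 1.2095
Step 4: Evaluate f.
f(-1.0244, 1.2095) = 6.0755


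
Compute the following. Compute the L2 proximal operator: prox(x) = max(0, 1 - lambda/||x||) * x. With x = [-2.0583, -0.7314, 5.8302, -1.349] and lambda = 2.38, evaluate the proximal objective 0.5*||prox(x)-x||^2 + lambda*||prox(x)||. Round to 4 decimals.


Step 1: Compute ||x||.
||x|| = 6.3704
Step 2: Compute scaling factor.
scale = max(0, 1 - 2.38/6.3704) = 0.6264
Step 3: prox(x) = [-1.2893, -0.4581, 3.652, -0.845]
||prox(x)|| = 3.9904
Step 4: Proximal objective.
0.5*||prox-x||^2 = 2.8322
lambda*||prox|| = 9.4972
Total = 12.3295


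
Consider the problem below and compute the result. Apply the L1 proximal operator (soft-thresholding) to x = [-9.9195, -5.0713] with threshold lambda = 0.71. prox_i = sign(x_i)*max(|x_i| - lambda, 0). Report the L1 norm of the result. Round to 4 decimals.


Soft-thresholding with lambda = 0.71:
prox(-9.9195) = sign(-9.9195)*max(|-9.9195| - 0.71, 0) = -9.2095
prox(-5.0713) = sign(-5.0713)*max(|-5.0713| - 0.71, 0) = -4.3613
prox(x) = [-9.2095, -4.3613]
||prox(x)||_1 = 9.2095 + 4.3613 = 13.5708


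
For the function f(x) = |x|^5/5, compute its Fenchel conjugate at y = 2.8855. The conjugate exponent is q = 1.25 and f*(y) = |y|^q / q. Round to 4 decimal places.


The conjugate exponent q satisfies 1/p + 1/q = 1.
p = 5, so q = 5/(5 - 1) = 1.25
|y|^q = 2.8855^1.25 = 3.7608
f*(2.8855) = 3.7608 / 1.25 = 3.0086


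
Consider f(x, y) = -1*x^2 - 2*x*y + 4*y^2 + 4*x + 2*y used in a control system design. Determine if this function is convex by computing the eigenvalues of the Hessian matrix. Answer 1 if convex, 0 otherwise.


The Hessian of f(x,y) = -1*x^2 - 2*x*y + 4*y^2 + 4*x + 2*y is:
H = [[-2, -2], [-2, 8]]
Trace = -2 + 8 = 6
Determinant = -2*8 - (-2)^2 = -20
Discriminant = (6)^2 - 4*-20 = 116.0
Eigenvalues: lambda_1 = -2.3852, lambda_2 = 8.3852
The function is not convex.

0


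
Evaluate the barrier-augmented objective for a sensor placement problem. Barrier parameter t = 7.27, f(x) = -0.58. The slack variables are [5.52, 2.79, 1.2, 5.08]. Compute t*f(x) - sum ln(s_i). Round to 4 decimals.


Step 1: Compute log-barrier.
ln values: [1.7084, 1.026, 0.1823, 1.6253]
phi = -(1.7084 + 1.026 + 0.1823 + 1.6253) = -4.5421
Step 2: Compute augmented objective.
t*f(x) = 7.27*-0.58 = -4.2166
Total = -4.2166 - 4.5421 = -8.7587


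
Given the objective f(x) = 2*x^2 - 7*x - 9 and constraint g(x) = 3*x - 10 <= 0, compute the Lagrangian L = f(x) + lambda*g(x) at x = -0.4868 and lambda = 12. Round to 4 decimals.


Step 1: Evaluate f(x).
f(-0.4868) = 2*(-0.4868)^2 - 7*(-0.4868) - 9 = -5.1185
Step 2: Evaluate g(x).
g(-0.4868) = 3*-0.4868 - 10 = -11.4604
Step 3: Compute Lagrangian.
L = -5.1185 + 12*-11.4604 = -142.6433


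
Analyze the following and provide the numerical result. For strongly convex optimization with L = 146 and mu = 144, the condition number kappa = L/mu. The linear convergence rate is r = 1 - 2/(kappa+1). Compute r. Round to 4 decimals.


Step 1: Compute the condition number.
kappa = L/mu = 146/144 = 1.0139
Step 2: Compute the convergence rate.
r = 1 - 2/(kappa + 1) = 1 - 2*mu/(L + mu) = (L - mu)/(L + mu) = 2/290 = 0.0069


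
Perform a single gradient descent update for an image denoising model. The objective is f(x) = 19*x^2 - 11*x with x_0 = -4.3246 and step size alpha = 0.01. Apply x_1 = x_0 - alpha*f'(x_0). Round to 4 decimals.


We compute the gradient at x_0 and apply the update.
f'(x) = 38*x - 11
f'(-4.3246) = 38*-4.3246 - 11 = -175.3348
x_1 = -4.3246 - 0.01*-175.3348 = -2.5713


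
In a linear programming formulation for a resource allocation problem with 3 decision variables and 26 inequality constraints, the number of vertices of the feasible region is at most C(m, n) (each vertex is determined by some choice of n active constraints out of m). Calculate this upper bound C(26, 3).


Each vertex corresponds to some choice of n active constraints out of m, so the number of vertices is at most C(m, n) = m! / (n!(m-n)!).
m = 26, n = 3
Numerator: 26 * 25 * 24
Denominator: 3! = 6
C(26, 3) = 2600


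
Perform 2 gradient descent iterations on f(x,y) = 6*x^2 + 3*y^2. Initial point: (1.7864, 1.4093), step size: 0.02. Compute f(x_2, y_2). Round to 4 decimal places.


Gradient descent on f(x,y) = 6*x^2 + 3*y^2.
Starting point: (1.7864, 1.4093), alpha = 0.02
Step 1: grad_x = 2*6*1.7864 = 21.4368, grad_y = 2*3*1.4093 = 8.4558
  x_1 = 1.7864 - 0.02*21.4368 = 1.3577
  y_1 = 1.4093 - 0.02*8.4558 = 1.2402
Step 2: grad_x = 2*6*1.3577 = 16.292, grad_y = 2*3*1.2402 = 7.4411
  x_2 = 1.3577 - 0.02*16.292 = 1.0318
  y_2 = 1.2402 - 0.02*7.4411 = 1.0914
f(1.0318, 1.0914) = 6*1.0318^2 + 3*1.0914^2 = 9.9612


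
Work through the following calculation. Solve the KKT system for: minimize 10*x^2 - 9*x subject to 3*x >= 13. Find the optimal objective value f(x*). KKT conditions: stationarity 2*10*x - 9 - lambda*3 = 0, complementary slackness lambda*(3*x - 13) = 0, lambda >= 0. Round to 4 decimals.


Step 1: Try lambda = 0 (constraint inactive).
x_unc = 9/(2*10) = 0.45
Check: 3*0.45 = 1.35 < 13 -- violated!
Step 2: Constraint must be active: 3*x = 13
x* = 13/3 = 4.3333 (rounded; the exact value 13/3 is used below)
lambda = (2*10*(13/3) - 9)/3 = 25.8889
Step 3: Compute optimal value.
f(x*) = 10*(13/3)^2 - 9*(13/3) = 148.7778


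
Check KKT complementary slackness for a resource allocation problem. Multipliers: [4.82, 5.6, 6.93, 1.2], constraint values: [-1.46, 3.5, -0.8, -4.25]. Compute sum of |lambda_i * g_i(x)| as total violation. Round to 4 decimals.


KKT complementary slackness check:
lambda_1 * g_1 = 4.82 * -1.46 = -7.0372
lambda_2 * g_2 = 5.6 * 3.5 = 19.6
lambda_3 * g_3 = 6.93 * -0.8 = -5.544
lambda_4 * g_4 = 1.2 * -4.25 = -5.1
Total violation = 7.0372 + 19.6 + 5.544 + 5.1 = 37.2812


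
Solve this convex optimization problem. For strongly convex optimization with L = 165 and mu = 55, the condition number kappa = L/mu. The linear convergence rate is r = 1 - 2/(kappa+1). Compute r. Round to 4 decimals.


Step 1: Compute the condition number.
kappa = L/mu = 165/55 = 3.0
Step 2: Compute the convergence rate.
r = 1 - 2/(kappa + 1) = 1 - 2*mu/(L + mu) = (L - mu)/(L + mu) = 110/220 = 0.5


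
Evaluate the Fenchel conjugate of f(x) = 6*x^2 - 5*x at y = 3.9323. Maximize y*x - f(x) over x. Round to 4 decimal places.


f*(y) = sup_x {y*x - a*x^2 - b*x} = sup_x {(y-b)*x - a*x^2}
FOC: (y - b) - 2a*x = 0 => x* = (y - b)/(2a)
x* = (3.9323 + 5)/(2*6) = 0.7444
f*(3.9323) = (y-b)^2/(4a) = (3.9323 + 5)^2/(4*6)
= 79.786/24 = 3.3244


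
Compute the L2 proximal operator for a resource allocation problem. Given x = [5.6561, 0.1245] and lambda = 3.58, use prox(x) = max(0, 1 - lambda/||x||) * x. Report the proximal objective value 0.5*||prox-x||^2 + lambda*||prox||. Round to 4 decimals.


Step 1: Compute ||x||.
||x|| = 5.6575
Step 2: Compute scaling factor.
scale = max(0, 1 - 3.58/5.6575) = 0.3672
Step 3: prox(x) = [2.077, 0.0457]
||prox(x)|| = 2.0775
Step 4: Proximal objective.
0.5*||prox-x||^2 = 6.4082
lambda*||prox|| = 7.4375
Total = 13.8455


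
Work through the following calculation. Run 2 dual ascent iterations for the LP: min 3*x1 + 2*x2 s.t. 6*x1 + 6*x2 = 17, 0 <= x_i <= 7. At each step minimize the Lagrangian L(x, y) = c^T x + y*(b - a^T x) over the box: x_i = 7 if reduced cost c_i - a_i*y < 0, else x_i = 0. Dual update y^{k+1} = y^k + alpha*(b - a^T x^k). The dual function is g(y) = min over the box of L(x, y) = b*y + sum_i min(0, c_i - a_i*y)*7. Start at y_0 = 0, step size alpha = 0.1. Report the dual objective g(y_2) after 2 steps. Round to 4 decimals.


Dual ascent for LP: min 3*x1 + 2*x2, 6*x1 + 6*x2 = 17, 0 <= x_i <= 7
Step 1: y^k = 0.0, reduced costs: (3.0, 2.0)
  x^k = (0.0, 0.0), subgradient = b - a^T x = 17.0
  y^{k+1} = 0.0 + 0.1*17.0 = 1.7
Step 2: y^k = 1.7, reduced costs: (-7.2, -8.2)
  x^k = (7.0, 7.0), subgradient = b - a^T x = -67.0
  y^{k+1} = 1.7 + 0.1*-67.0 = -5.0
Dual objective at y_2 = -5.0: reduced costs (33.0, 32.0), box minimizer x = (0.0, 0.0)
g(y_2) = b*y + (c1 - a1*y)*x1 + (c2 - a2*y)*x2 = 17*(-5.0) + 33.0*0.0 + 32.0*0.0 = -85.0 + 0.0 + 0.0 = -85.0


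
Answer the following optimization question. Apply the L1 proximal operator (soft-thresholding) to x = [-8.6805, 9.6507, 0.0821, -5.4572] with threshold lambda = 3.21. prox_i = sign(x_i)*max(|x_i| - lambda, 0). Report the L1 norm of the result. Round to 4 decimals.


Soft-thresholding with lambda = 3.21:
prox(-8.6805) = sign(-8.6805)*max(|-8.6805| - 3.21, 0) = -5.4705
prox(9.6507) = sign(9.6507)*max(|9.6507| - 3.21, 0) = 6.4407
prox(0.0821) = sign(0.0821)*max(|0.0821| - 3.21, 0) = 0.0
prox(-5.4572) = sign(-5.4572)*max(|-5.4572| - 3.21, 0) = -2.2472
prox(x) = [-5.4705, 6.4407, 0.0, -2.2472]
||prox(x)||_1 = 5.4705 + 6.4407 + 0.0 + 2.2472 = 14.1584


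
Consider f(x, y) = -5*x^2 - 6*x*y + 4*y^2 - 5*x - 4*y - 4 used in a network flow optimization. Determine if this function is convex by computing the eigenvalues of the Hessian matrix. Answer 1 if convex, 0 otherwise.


The Hessian of f(x,y) = -5*x^2 - 6*x*y + 4*y^2 - 5*x - 4*y - 4 is:
H = [[-10, -6], [-6, 8]]
Trace = -10 + 8 = -2
Determinant = -10*8 - (-6)^2 = -116
Discriminant = (-2)^2 - 4*-116 = 468.0
Eigenvalues: lambda_1 = -11.8167, lambda_2 = 9.8167
The function is not convex.

0


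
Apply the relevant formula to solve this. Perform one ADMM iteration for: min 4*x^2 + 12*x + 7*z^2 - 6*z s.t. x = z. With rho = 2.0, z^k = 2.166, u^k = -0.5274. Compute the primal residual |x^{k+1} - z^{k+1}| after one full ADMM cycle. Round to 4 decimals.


ADMM iteration with rho = 2.0, z^k = 2.166, u^k = -0.5274
Step 1: x-update.
Minimize 4*x^2 + 12*x + (2.0/2)*(x - 2.166 - 0.5274)^2
FOC: (2*4 + 2.0)*x = -12 + 2.0*(2.166 + 0.5274)
x^{k+1} = -0.6613
Step 2: z-update.
Minimize 7*z^2 - 6*z + (2.0/2)*(-0.6613 - z - 0.5274)^2
FOC: (2*7 + 2.0)*z = 6 + 2.0*(-0.6613 - 0.5274)
z^{k+1} = 0.2264
Step 3: u-update.
u^{k+1} = -0.5274 - 0.6613 - 0.2264 = -1.4151
Step 4: Primal residual = |-0.6613 - 0.2264| = 0.8877


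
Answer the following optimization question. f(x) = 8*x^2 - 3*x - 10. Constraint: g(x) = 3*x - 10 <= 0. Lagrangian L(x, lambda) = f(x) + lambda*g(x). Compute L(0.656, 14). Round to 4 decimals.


Step 1: Evaluate f(x).
f(0.656) = 8*0.656^2 - 3*0.656 - 10 = -8.5253
Step 2: Evaluate g(x).
g(0.656) = 3*0.656 - 10 = -8.032
Step 3: Compute Lagrangian.
L = -8.5253 + 14*-8.032 = -120.9733


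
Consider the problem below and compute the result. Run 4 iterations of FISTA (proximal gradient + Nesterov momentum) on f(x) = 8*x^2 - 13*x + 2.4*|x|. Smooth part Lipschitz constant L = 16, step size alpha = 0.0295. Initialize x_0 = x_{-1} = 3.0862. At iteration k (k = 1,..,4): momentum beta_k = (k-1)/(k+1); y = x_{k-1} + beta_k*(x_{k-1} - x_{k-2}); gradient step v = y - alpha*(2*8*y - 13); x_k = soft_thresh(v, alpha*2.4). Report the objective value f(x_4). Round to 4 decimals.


FISTA on f(x) = 8*x^2 - 13*x + 2.4*|x|
L = 16, alpha = 0.0295
Iteration 1: beta = 0.0, y = 3.0862 + 0.0*(3.0862 - 3.0862) = 3.0862
  grad(y) = 36.3792, v = y - alpha*grad = 2.013
  prox(v) = soft_thresh(2.013, 0.0708) = 1.9422
Iteration 2: beta = 0.3333, y = 1.9422 + 0.3333*(1.9422 - 3.0862) = 1.5609
  grad(y) = 11.9742, v = y - alpha*grad = 1.2076
  prox(v) = soft_thresh(1.2076, 0.0708) = 1.1368
Iteration 3: beta = 0.5, y = 1.1368 + 0.5*(1.1368 - 1.9422) = 0.7342
  grad(y) = -1.2534, v = y - alpha*grad = 0.7711
  prox(v) = soft_thresh(0.7711, 0.0708) = 0.7003
Iteration 4: beta = 0.6, y = 0.7003 + 0.6*(0.7003 - 1.1368) = 0.4384
  grad(y) = -5.9851, v = y - alpha*grad = 0.615
  prox(v) = soft_thresh(0.615, 0.0708) = 0.5442
f(x_4) = 8*0.5442^2 - 13*0.5442 + 2.4*|0.5442| = -3.3993


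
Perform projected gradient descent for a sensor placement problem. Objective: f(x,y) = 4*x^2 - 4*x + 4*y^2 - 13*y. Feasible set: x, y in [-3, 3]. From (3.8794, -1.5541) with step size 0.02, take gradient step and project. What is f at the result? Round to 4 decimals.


Step 1: Compute gradient at (3.8794, -1.5541).
grad_x = 2*4*3.8794 - 4 = 27.0352
grad_y = 2*4*-1.5541 - 13 = -25.4328
Step 2: Gradient step.
x_raw = 3.8794 - 0.02*27.0352 = 3.3387
y_raw = -1.5541 - 0.02*-25.4328 = -1.0454
Step 3: Project onto [-3, 3].
x_proj = clip(3.3387) = 3.0
y_proj = clip(-1.0454) = -1.0454
Step 4: Evaluate f.
f(3.0, -1.0454) = 41.9626


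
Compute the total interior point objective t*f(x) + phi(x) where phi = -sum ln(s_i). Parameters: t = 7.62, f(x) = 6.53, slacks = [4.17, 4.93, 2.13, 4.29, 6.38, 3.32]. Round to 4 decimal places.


Step 1: Compute log-barrier.
ln values: [1.4279, 1.5953, 0.7561, 1.4563, 1.8532, 1.2]
phi = -(1.4279 + 1.5953 + 0.7561 + 1.4563 + 1.8532 + 1.2) = -8.2888
Step 2: Compute augmented objective.
t*f(x) = 7.62*6.53 = 49.7586
Total = 49.7586 - 8.2888 = 41.4698


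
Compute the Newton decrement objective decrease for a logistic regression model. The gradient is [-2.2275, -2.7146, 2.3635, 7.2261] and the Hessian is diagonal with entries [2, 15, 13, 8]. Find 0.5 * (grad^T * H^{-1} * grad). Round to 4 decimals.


Step 1: H is diagonal, so H^(-1) * g = [-1.1138, -0.181, 0.1818, 0.9033].
Step 2: g^T H^(-1) g = sum_i g_i^2 / H_ii
  = (-2.2275)^2/2 + (-2.7146)^2/15 + (2.3635)^2/13 + (7.2261)^2/8
  = 2.4809 + 0.4913 + 0.4297 + 6.5271 = 9.9289
Step 3: Objective decrease = 0.5 * g^T H^(-1) g = 4.9645


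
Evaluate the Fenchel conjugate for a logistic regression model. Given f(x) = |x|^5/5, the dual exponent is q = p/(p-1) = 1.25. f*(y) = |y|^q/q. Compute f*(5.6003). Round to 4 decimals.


The conjugate exponent q satisfies 1/p + 1/q = 1.
p = 5, so q = 5/(5 - 1) = 1.25
|y|^q = 5.6003^1.25 = 8.6152
f*(5.6003) = 8.6152 / 1.25 = 6.8921


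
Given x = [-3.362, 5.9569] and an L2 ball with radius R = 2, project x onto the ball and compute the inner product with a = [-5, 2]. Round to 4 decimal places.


Step 1: Compute ||x|| (intermediates to 6 decimals).
||x|| = sqrt((-3.362)^2 + 5.9569^2) = 6.840154
Step 2: Project.
Since ||x|| > R, scale = R/||x|| = 2/6.840154 = 0.292391, proj(x) = scale * x
proj(x) = [-0.983019, 1.741744]
Step 3: Dot product.
a^T * proj(x) = -5*(-0.983019) + 2*1.741744 = 8.3986


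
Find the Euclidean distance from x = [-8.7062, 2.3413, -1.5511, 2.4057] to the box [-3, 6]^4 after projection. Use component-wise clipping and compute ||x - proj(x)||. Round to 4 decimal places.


Project each component onto [-3, 6].
clip(-8.7062) = -3.0, clip(2.3413) = 2.3413, clip(-1.5511) = -1.5511, clip(2.4057) = 2.4057
Projection = [-3.0, 2.3413, -1.5511, 2.4057]
Squared diffs: [32.5607, 0.0, 0.0, 0.0]
Distance = sqrt(32.5607) = 5.7062


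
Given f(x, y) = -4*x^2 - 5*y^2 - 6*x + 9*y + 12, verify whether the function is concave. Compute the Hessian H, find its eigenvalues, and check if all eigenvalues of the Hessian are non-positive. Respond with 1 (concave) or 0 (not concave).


The Hessian of f(x,y) = -4*x^2 - 5*y^2 - 6*x + 9*y + 12 is:
H = [[-8, 0], [0, -10]]
Trace = -8 - 10 = -18
Determinant = -8*-10 - (0)^2 = 80
Discriminant = (-18)^2 - 4*80 = 4.0
Eigenvalues: lambda_1 = -10.0, lambda_2 = -8.0
The function is concave.

1


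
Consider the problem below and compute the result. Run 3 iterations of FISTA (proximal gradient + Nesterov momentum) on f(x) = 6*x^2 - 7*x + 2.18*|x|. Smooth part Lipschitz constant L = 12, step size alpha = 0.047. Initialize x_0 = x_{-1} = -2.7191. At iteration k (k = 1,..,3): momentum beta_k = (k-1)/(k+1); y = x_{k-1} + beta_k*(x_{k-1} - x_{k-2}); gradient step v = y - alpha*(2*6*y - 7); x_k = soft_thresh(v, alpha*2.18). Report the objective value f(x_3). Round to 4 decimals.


FISTA on f(x) = 6*x^2 - 7*x + 2.18*|x|
L = 12, alpha = 0.047
Iteration 1: beta = 0.0, y = -2.7191 + 0.0*(-2.7191 + 2.7191) = -2.7191
  grad(y) = -39.6292, v = y - alpha*grad = -0.8565
  prox(v) = soft_thresh(-0.8565, 0.1025) = -0.7541
Iteration 2: beta = 0.3333, y = -0.7541 + 0.3333*(-0.7541 + 2.7191) = -0.0991
  grad(y) = -8.1887, v = y - alpha*grad = 0.2858
  prox(v) = soft_thresh(0.2858, 0.1025) = 0.1834
Iteration 3: beta = 0.5, y = 0.1834 + 0.5*(0.1834 + 0.7541) = 0.6521
  grad(y) = 0.8247, v = y - alpha*grad = 0.6133
  prox(v) = soft_thresh(0.6133, 0.1025) = 0.5108
f(x_3) = 6*0.5108^2 - 7*0.5108 + 2.18*|0.5108| = -0.8965


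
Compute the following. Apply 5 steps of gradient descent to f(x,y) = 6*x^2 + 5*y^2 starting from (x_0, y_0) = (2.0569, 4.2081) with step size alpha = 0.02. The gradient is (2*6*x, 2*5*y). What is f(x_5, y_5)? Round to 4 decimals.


Gradient descent on f(x,y) = 6*x^2 + 5*y^2.
Starting point: (2.0569, 4.2081), alpha = 0.02
Step 1: grad_x = 2*6*2.0569 = 24.6828, grad_y = 2*5*4.2081 = 42.081
  x_1 = 2.0569 - 0.02*24.6828 = 1.5632
  y_1 = 4.2081 - 0.02*42.081 = 3.3665
Step 2: grad_x = 2*6*1.5632 = 18.7589, grad_y = 2*5*3.3665 = 33.6648
  x_2 = 1.5632 - 0.02*18.7589 = 1.1881
  y_2 = 3.3665 - 0.02*33.6648 = 2.6932
Step 3: grad_x = 2*6*1.1881 = 14.2568, grad_y = 2*5*2.6932 = 26.9318
  x_3 = 1.1881 - 0.02*14.2568 = 0.9029
  y_3 = 2.6932 - 0.02*26.9318 = 2.1545
Step 4: grad_x = 2*6*0.9029 = 10.8352, grad_y = 2*5*2.1545 = 21.5455
  x_4 = 0.9029 - 0.02*10.8352 = 0.6862
  y_4 = 2.1545 - 0.02*21.5455 = 1.7236
Step 5: grad_x = 2*6*0.6862 = 8.2347, grad_y = 2*5*1.7236 = 17.2364
  x_5 = 0.6862 - 0.02*8.2347 = 0.5215
  y_5 = 1.7236 - 0.02*17.2364 = 1.3789
f(0.5215, 1.3789) = 6*0.5215^2 + 5*1.3789^2 = 11.1389


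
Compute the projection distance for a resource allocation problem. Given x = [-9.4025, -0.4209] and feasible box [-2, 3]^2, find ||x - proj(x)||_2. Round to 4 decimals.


Project each component onto [-2, 3].
clip(-9.4025) = -2.0, clip(-0.4209) = -0.4209
Projection = [-2.0, -0.4209]
Squared diffs: [54.797, 0.0]
Distance = sqrt(54.797) = 7.4025


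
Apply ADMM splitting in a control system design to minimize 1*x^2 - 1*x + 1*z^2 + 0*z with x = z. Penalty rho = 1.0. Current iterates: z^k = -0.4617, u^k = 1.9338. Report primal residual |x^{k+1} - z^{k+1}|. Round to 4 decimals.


ADMM iteration with rho = 1.0, z^k = -0.4617, u^k = 1.9338
Step 1: x-update.
Minimize 1*x^2 - 1*x + (1.0/2)*(x + 0.4617 + 1.9338)^2
FOC: (2*1 + 1.0)*x = 1 + 1.0*(-0.4617 - 1.9338)
x^{k+1} = -0.4652
Step 2: z-update.
Minimize 1*z^2 + 0*z + (1.0/2)*(-0.4652 - z + 1.9338)^2
FOC: (2*1 + 1.0)*z = 0 + 1.0*(-0.4652 + 1.9338)
z^{k+1} = 0.4895
Step 3: u-update.
u^{k+1} = 1.9338 - 0.4652 - 0.4895 = 0.9791
Step 4: Primal residual = |-0.4652 - 0.4895| = 0.9547


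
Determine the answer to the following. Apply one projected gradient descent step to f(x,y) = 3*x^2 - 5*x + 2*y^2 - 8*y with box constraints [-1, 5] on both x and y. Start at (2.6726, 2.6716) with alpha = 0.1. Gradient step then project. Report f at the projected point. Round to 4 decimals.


Step 1: Compute gradient at (2.6726, 2.6716).
grad_x = 2*3*2.6726 - 5 = 11.0356
grad_y = 2*2*2.6716 - 8 = 2.6864
Step 2: Gradient step.
x_raw = 2.6726 - 0.1*11.0356 = 1.569
y_raw = 2.6716 - 0.1*2.6864 = 2.403
Step 3: Project onto [-1, 5].
x_proj = clip(1.569) = 1.569
y_proj = clip(2.403) = 2.403
Step 4: Evaluate f.
f(1.569, 2.403) = -8.1348


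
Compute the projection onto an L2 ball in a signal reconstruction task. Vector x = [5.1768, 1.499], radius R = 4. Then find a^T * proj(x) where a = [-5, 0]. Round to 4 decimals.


Step 1: Compute ||x|| (intermediates to 6 decimals).
||x|| = sqrt(5.1768^2 + 1.499^2) = 5.389458
Step 2: Project.
Since ||x|| > R, scale = R/||x|| = 4/5.389458 = 0.74219, proj(x) = scale * x
proj(x) = [3.842169, 1.112543]
Step 3: Dot product.
a^T * proj(x) = -5*3.842169 + 0*1.112543 = -19.2108


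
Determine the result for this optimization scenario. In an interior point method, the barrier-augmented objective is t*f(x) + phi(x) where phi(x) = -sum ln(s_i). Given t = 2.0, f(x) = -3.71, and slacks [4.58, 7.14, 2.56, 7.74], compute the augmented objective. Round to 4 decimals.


Step 1: Compute log-barrier.
ln values: [1.5217, 1.9657, 0.94, 2.0464]
phi = -(1.5217 + 1.9657 + 0.94 + 2.0464) = -6.4738
Step 2: Compute augmented objective.
t*f(x) = 2.0*-3.71 = -7.42
Total = -7.42 - 6.4738 = -13.8938


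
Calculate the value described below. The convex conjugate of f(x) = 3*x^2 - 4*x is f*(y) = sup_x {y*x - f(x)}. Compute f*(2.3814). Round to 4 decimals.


f*(y) = sup_x {y*x - a*x^2 - b*x} = sup_x {(y-b)*x - a*x^2}
FOC: (y - b) - 2a*x = 0 => x* = (y - b)/(2a)
x* = (2.3814 + 4)/(2*3) = 1.0636
f*(2.3814) = (y-b)^2/(4a) = (2.3814 + 4)^2/(4*3)
= 40.7223/12 = 3.3935


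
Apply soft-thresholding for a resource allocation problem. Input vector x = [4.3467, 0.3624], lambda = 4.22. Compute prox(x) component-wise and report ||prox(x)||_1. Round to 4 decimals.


Soft-thresholding with lambda = 4.22:
prox(4.3467) = sign(4.3467)*max(|4.3467| - 4.22, 0) = 0.1267
prox(0.3624) = sign(0.3624)*max(|0.3624| - 4.22, 0) = 0.0
prox(x) = [0.1267, 0.0]
||prox(x)||_1 = 0.1267 + 0.0 = 0.1267


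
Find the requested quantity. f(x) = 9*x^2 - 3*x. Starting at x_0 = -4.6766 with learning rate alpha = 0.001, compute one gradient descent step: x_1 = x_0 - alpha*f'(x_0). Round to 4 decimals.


We compute the gradient at x_0 and apply the update.
f'(x) = 18*x - 3
f'(-4.6766) = 18*-4.6766 - 3 = -87.1788
x_1 = -4.6766 - 0.001*-87.1788 = -4.5894


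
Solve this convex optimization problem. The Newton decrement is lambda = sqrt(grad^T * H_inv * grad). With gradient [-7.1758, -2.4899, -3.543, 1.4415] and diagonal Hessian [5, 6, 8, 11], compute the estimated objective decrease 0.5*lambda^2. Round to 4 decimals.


Step 1: H is diagonal, so H^(-1) * g = [-1.4352, -0.415, -0.4429, 0.131].
Step 2: g^T H^(-1) g = sum_i g_i^2 / H_ii
  = (-7.1758)^2/5 + (-2.4899)^2/6 + (-3.543)^2/8 + (1.4415)^2/11
  = 10.2984 + 1.0333 + 1.5691 + 0.1889 = 13.0897
Step 3: Objective decrease = 0.5 * g^T H^(-1) g = 6.5448


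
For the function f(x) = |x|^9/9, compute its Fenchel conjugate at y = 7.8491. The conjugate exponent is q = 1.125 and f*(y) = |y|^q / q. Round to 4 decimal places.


The conjugate exponent q satisfies 1/p + 1/q = 1.
p = 9, so q = 9/(9 - 1) = 1.125
|y|^q = 7.8491^1.125 = 10.1548
f*(7.8491) = 10.1548 / 1.125 = 9.0265


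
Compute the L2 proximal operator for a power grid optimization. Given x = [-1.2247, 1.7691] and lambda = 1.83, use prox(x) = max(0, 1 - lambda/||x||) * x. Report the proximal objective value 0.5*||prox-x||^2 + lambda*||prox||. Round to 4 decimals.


Step 1: Compute ||x||.
||x|| = 2.1517
Step 2: Compute scaling factor.
scale = max(0, 1 - 1.83/2.1517) = 0.1495
Step 3: prox(x) = [-0.1831, 0.2645]
||prox(x)|| = 0.3217
Step 4: Proximal objective.
0.5*||prox-x||^2 = 1.6745
lambda*||prox|| = 0.5887
Total = 2.2631


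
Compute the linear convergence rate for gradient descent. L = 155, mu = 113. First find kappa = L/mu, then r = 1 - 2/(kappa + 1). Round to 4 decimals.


Step 1: Compute the condition number.
kappa = L/mu = 155/113 = 1.3717
Step 2: Compute the convergence rate.
r = 1 - 2/(kappa + 1) = 1 - 2*mu/(L + mu) = (L - mu)/(L + mu) = 42/268 = 0.1567


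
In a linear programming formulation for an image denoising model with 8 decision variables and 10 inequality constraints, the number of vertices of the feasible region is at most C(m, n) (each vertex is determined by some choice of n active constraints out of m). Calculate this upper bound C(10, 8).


Each vertex corresponds to some choice of n active constraints out of m, so the number of vertices is at most C(m, n) = m! / (n!(m-n)!).
m = 10, n = 8
Numerator: 10 * 9 * 8 * 7 * 6 * 5 * 4 * 3
Denominator: 8! = 40320
C(10, 8) = 45


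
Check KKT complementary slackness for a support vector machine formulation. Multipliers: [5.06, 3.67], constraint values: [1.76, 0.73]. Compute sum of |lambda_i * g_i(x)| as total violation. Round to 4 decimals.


KKT complementary slackness check:
lambda_1 * g_1 = 5.06 * 1.76 = 8.9056
lambda_2 * g_2 = 3.67 * 0.73 = 2.6791
Total violation = 8.9056 + 2.6791 = 11.5847


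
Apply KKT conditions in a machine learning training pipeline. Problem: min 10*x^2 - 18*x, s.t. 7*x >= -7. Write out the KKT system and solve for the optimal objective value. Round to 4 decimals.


Step 1: Try lambda = 0 (constraint inactive).
Stationarity: 2*10*x - 18 = 0
x* = 18/(2*10) = 0.9
Check constraint: 7*0.9 = 6.3 >= -7 -- satisfied.
Step 2: Compute optimal value.
f(x*) = 10*0.9^2 - 18*0.9 = -8.1


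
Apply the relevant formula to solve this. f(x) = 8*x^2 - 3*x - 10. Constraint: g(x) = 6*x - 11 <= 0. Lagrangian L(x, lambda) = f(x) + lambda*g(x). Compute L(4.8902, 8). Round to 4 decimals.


Step 1: Evaluate f(x).
f(4.8902) = 8*4.8902^2 - 3*4.8902 - 10 = 166.6418
Step 2: Evaluate g(x).
g(4.8902) = 6*4.8902 - 11 = 18.3412
Step 3: Compute Lagrangian.
L = 166.6418 + 8*18.3412 = 313.3714


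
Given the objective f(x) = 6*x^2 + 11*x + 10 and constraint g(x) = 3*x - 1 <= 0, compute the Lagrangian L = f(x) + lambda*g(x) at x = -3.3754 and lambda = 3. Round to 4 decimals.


Step 1: Evaluate f(x).
f(-3.3754) = 6*(-3.3754)^2 + 11*(-3.3754) + 10 = 41.2306
Step 2: Evaluate g(x).
g(-3.3754) = 3*-3.3754 - 1 = -11.1262
Step 3: Compute Lagrangian.
L = 41.2306 + 3*-11.1262 = 7.852


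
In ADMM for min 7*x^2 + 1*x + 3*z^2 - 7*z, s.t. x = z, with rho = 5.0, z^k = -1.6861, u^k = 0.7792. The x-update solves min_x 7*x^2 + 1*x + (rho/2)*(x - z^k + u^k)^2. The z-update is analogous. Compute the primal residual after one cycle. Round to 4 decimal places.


ADMM iteration with rho = 5.0, z^k = -1.6861, u^k = 0.7792
Step 1: x-update.
Minimize 7*x^2 + 1*x + (5.0/2)*(x + 1.6861 + 0.7792)^2
FOC: (2*7 + 5.0)*x = -1 + 5.0*(-1.6861 - 0.7792)
x^{k+1} = -0.7014
Step 2: z-update.
Minimize 3*z^2 - 7*z + (5.0/2)*(-0.7014 - z + 0.7792)^2
FOC: (2*3 + 5.0)*z = 7 + 5.0*(-0.7014 + 0.7792)
z^{k+1} = 0.6717
Step 3: u-update.
u^{k+1} = 0.7792 - 0.7014 - 0.6717 = -0.5939
Step 4: Primal residual = |-0.7014 - 0.6717| = 1.3731


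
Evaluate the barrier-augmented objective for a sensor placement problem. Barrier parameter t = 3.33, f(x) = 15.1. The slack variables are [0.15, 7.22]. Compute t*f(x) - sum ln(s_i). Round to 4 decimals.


Step 1: Compute log-barrier.
ln values: [-1.8971, 1.9769]
phi = -(-1.8971 + 1.9769) = -0.0797
Step 2: Compute augmented objective.
t*f(x) = 3.33*15.1 = 50.283
Total = 50.283 - 0.0797 = 50.2033


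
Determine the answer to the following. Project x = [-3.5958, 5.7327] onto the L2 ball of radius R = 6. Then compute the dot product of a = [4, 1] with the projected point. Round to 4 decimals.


Step 1: Compute ||x|| (intermediates to 6 decimals).
||x|| = sqrt((-3.5958)^2 + 5.7327^2) = 6.767099
Step 2: Project.
Since ||x|| > R, scale = R/||x|| = 6/6.767099 = 0.886643, proj(x) = scale * x
proj(x) = [-3.188191, 5.082858]
Step 3: Dot product.
a^T * proj(x) = 4*(-3.188191) + 1*5.082858 = -7.6699


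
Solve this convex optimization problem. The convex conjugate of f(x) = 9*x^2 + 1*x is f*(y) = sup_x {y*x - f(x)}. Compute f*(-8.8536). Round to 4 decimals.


f*(y) = sup_x {y*x - a*x^2 - b*x} = sup_x {(y-b)*x - a*x^2}
FOC: (y - b) - 2a*x = 0 => x* = (y - b)/(2a)
x* = (-8.8536 - 1)/(2*9) = -0.5474
f*(-8.8536) = (y-b)^2/(4a) = (-8.8536 - 1)^2/(4*9)
= 97.0934/36 = 2.697


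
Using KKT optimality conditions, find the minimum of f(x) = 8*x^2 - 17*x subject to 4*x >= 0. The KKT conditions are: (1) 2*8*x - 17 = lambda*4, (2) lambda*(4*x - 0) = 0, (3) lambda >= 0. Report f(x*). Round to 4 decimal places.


Step 1: Try lambda = 0 (constraint inactive).
Stationarity: 2*8*x - 17 = 0
x* = 17/(2*8) = 1.0625
Check constraint: 4*1.0625 = 4.25 >= 0 -- satisfied.
Step 2: Compute optimal value.
f(x*) = 8*1.0625^2 - 17*1.0625 = -9.0313


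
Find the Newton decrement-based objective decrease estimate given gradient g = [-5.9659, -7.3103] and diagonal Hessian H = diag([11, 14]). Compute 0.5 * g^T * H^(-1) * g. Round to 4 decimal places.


Step 1: H is diagonal, so H^(-1) * g = [-0.5424, -0.5222].
Step 2: g^T H^(-1) g = sum_i g_i^2 / H_ii
  = (-5.9659)^2/11 + (-7.3103)^2/14
  = 3.2356 + 3.8172 = 7.0528
Step 3: Objective decrease = 0.5 * g^T H^(-1) g = 3.5264


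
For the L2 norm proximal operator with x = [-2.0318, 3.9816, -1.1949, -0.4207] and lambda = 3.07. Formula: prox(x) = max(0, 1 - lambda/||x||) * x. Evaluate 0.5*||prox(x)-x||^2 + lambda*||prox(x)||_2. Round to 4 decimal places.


Step 1: Compute ||x||.
||x|| = 4.6461
Step 2: Compute scaling factor.
scale = max(0, 1 - 3.07/4.6461) = 0.3392
Step 3: prox(x) = [-0.6892, 1.3507, -0.4053, -0.1427]
||prox(x)|| = 1.5761
Step 4: Proximal objective.
0.5*||prox-x||^2 = 4.7125
lambda*||prox|| = 4.8386
Total = 9.551


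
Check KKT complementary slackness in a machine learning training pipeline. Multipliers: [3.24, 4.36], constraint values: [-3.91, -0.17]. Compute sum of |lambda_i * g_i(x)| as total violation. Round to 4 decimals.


KKT complementary slackness check:
lambda_1 * g_1 = 3.24 * -3.91 = -12.6684
lambda_2 * g_2 = 4.36 * -0.17 = -0.7412
Total violation = 12.6684 + 0.7412 = 13.4096


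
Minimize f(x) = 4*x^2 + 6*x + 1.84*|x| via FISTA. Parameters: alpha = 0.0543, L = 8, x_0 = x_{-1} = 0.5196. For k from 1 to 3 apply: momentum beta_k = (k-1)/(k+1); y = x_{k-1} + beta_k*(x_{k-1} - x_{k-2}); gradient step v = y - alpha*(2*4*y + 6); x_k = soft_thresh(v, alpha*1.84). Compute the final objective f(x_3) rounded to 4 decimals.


FISTA on f(x) = 4*x^2 + 6*x + 1.84*|x|
L = 8, alpha = 0.0543
Iteration 1: beta = 0.0, y = 0.5196 + 0.0*(0.5196 - 0.5196) = 0.5196
  grad(y) = 10.1568, v = y - alpha*grad = -0.0319
  prox(v) = soft_thresh(-0.0319, 0.0999) = 0.0
Iteration 2: beta = 0.3333, y = 0.0 + 0.3333*(0.0 - 0.5196) = -0.1732
  grad(y) = 4.6144, v = y - alpha*grad = -0.4238
  prox(v) = soft_thresh(-0.4238, 0.0999) = -0.3238
Iteration 3: beta = 0.5, y = -0.3238 + 0.5*(-0.3238 - 0.0) = -0.4858
  grad(y) = 2.1138, v = y - alpha*grad = -0.6006
  prox(v) = soft_thresh(-0.6006, 0.0999) = -0.5006
f(x_3) = 4*(-0.5006)^2 + 6*(-0.5006) + 1.84*|-0.5006| = -1.0801


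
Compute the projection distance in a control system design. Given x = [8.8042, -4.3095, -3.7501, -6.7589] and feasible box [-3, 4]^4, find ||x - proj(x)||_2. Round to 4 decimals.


Project each component onto [-3, 4].
clip(8.8042) = 4.0, clip(-4.3095) = -3.0, clip(-3.7501) = -3.0, clip(-6.7589) = -3.0
Projection = [4.0, -3.0, -3.0, -3.0]
Squared diffs: [23.0803, 1.7148, 0.5627, 14.1293]
Distance = sqrt(39.4871) = 6.2839


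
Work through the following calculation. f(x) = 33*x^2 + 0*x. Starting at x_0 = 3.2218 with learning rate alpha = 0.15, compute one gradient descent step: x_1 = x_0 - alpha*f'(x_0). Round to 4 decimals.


We compute the gradient at x_0 and apply the update.
f'(x) = 66*x + 0
f'(3.2218) = 66*3.2218 + 0 = 212.6388
x_1 = 3.2218 - 0.15*212.6388 = -28.674
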